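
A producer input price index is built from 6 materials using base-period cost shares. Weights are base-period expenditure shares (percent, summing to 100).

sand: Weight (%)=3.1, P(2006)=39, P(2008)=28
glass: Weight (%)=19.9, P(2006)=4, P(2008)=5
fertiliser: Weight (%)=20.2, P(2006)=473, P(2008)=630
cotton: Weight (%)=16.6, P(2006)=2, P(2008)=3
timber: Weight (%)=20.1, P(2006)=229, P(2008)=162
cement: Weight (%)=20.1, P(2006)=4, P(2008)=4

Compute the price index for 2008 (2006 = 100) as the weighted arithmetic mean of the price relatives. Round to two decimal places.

113.22

sand: 3.1 × (28/39) = 3.1 × 0.717949 = 2.2256
glass: 19.9 × (5/4) = 19.9 × 1.250000 = 24.8750
fertiliser: 20.2 × (630/473) = 20.2 × 1.331924 = 26.9049
cotton: 16.6 × (3/2) = 16.6 × 1.500000 = 24.9000
timber: 20.1 × (162/229) = 20.1 × 0.707424 = 14.2192
cement: 20.1 × (4/4) = 20.1 × 1.000000 = 20.1000
Index = Σ wᵢ·(p₁ᵢ/p₀ᵢ) = 2.2256 + 24.8750 + 26.9049 + 24.9000 + 14.2192 + 20.1000 = 113.2247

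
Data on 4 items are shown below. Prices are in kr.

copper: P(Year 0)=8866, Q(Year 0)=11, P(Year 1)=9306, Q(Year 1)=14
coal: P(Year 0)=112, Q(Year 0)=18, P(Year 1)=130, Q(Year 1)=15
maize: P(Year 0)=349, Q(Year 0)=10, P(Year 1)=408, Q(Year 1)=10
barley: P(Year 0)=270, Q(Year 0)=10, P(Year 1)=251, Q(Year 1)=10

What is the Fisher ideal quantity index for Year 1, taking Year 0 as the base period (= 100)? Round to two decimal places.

Laspeyres component (base-period weights):
ΣP(Year 0)Q(Year 1) = 8866×14 + 112×15 + 349×10 + 270×10 = 124124 + 1680 + 3490 + 2700 = 131994
ΣP(Year 0)Q(Year 0) = 8866×11 + 112×18 + 349×10 + 270×10 = 97526 + 2016 + 3490 + 2700 = 105732
L = 131994 / 105732 × 100 = 124.8383
Paasche component (current-period weights):
ΣP(Year 1)Q(Year 1) = 9306×14 + 130×15 + 408×10 + 251×10 = 130284 + 1950 + 4080 + 2510 = 138824
ΣP(Year 1)Q(Year 0) = 9306×11 + 130×18 + 408×10 + 251×10 = 102366 + 2340 + 4080 + 2510 = 111296
P = 138824 / 111296 × 100 = 124.7340
Fisher = √(L × P) = √(124.8383 × 124.7340) = 124.7861

124.79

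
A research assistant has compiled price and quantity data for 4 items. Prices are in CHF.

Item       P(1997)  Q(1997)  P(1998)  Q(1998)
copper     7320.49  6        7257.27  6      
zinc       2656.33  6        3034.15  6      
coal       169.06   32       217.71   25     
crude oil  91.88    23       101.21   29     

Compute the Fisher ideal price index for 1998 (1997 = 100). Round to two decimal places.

Laspeyres component (base-period weights):
ΣP(1998)Q(1997) = 7257.27×6 + 3034.15×6 + 217.71×32 + 101.21×23 = 43543.62 + 18204.9 + 6966.72 + 2327.83 = 71043.07
ΣP(1997)Q(1997) = 7320.49×6 + 2656.33×6 + 169.06×32 + 91.88×23 = 43922.94 + 15937.98 + 5409.92 + 2113.24 = 67384.08
L = 71043.07 / 67384.08 × 100 = 105.4301
Paasche component (current-period weights):
ΣP(1998)Q(1998) = 7257.27×6 + 3034.15×6 + 217.71×25 + 101.21×29 = 43543.62 + 18204.9 + 5442.75 + 2935.09 = 70126.36
ΣP(1997)Q(1998) = 7320.49×6 + 2656.33×6 + 169.06×25 + 91.88×29 = 43922.94 + 15937.98 + 4226.5 + 2664.52 = 66751.94
P = 70126.36 / 66751.94 × 100 = 105.0552
Fisher = √(L × P) = √(105.4301 × 105.0552) = 105.2424

105.24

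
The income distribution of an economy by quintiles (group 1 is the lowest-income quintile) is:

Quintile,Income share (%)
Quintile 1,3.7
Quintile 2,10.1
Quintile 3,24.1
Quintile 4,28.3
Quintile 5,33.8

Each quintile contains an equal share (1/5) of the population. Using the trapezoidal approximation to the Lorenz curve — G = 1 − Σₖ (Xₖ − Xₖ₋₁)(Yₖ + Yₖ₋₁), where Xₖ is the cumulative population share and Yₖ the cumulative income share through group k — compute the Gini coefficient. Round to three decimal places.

Cumulative income shares Yₖ: 0.0370, 0.1380, 0.3790, 0.6620, 1.0000
Σ (Xₖ−Xₖ₋₁)(Yₖ+Yₖ₋₁) = (1/5)(0.0370+0.0000) + (1/5)(0.1380+0.0370) + (1/5)(0.3790+0.1380) + (1/5)(0.6620+0.3790) + (1/5)(1.0000+0.6620)
  = 0.0074 + 0.0350 + 0.1034 + 0.2082 + 0.3324 = 0.6864
G = 1 − 0.6864 = 0.3136

0.314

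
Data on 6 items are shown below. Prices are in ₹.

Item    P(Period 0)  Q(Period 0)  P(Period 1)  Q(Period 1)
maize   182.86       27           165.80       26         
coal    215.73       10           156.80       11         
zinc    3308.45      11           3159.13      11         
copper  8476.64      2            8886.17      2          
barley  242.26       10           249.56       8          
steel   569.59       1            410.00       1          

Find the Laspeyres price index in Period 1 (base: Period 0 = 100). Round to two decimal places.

96.91

Laspeyres price index uses base-period quantities as weights.
ΣP(Period 1)·Q(Period 0) = 165.80×27 + 156.80×10 + 3159.13×11 + 8886.17×2 + 249.56×10 + 410.00×1 = 4476.6 + 1568 + 34750.43 + 17772.34 + 2495.6 + 410 = 61472.97
ΣP(Period 0)·Q(Period 0) = 182.86×27 + 215.73×10 + 3308.45×11 + 8476.64×2 + 242.26×10 + 569.59×1 = 4937.22 + 2157.3 + 36392.95 + 16953.28 + 2422.6 + 569.59 = 63432.94
Index = 61472.97 / 63432.94 × 100 = 96.9102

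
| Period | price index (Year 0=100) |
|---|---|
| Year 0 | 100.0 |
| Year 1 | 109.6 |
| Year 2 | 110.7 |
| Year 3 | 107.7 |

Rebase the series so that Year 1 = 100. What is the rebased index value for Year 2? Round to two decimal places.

Rebased(Year 2) = 110.7 / 109.6 × 100 = 101.0036

101.00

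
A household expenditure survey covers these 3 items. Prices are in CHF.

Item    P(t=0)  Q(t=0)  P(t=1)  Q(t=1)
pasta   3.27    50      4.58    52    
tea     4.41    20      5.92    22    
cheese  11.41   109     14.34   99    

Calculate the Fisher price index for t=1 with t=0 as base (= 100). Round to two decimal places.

Laspeyres component (base-period weights):
ΣP(t=1)Q(t=0) = 4.58×50 + 5.92×20 + 14.34×109 = 229 + 118.4 + 1563.06 = 1910.46
ΣP(t=0)Q(t=0) = 3.27×50 + 4.41×20 + 11.41×109 = 163.5 + 88.2 + 1243.69 = 1495.39
L = 1910.46 / 1495.39 × 100 = 127.7566
Paasche component (current-period weights):
ΣP(t=1)Q(t=1) = 4.58×52 + 5.92×22 + 14.34×99 = 238.16 + 130.24 + 1419.66 = 1788.06
ΣP(t=0)Q(t=1) = 3.27×52 + 4.41×22 + 11.41×99 = 170.04 + 97.02 + 1129.59 = 1396.65
P = 1788.06 / 1396.65 × 100 = 128.0249
Fisher = √(L × P) = √(127.7566 × 128.0249) = 127.8907

127.89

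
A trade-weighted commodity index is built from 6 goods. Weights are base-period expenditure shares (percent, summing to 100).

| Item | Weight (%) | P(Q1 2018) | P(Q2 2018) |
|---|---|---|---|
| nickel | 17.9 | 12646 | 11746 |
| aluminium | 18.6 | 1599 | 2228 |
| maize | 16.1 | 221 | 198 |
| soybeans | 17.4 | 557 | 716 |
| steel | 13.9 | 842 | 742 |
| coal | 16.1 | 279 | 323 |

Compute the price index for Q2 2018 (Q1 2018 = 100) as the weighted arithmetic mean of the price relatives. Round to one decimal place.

nickel: 17.9 × (11746/12646) = 17.9 × 0.928831 = 16.6261
aluminium: 18.6 × (2228/1599) = 18.6 × 1.393371 = 25.9167
maize: 16.1 × (198/221) = 16.1 × 0.895928 = 14.4244
soybeans: 17.4 × (716/557) = 17.4 × 1.285458 = 22.3670
steel: 13.9 × (742/842) = 13.9 × 0.881235 = 12.2492
coal: 16.1 × (323/279) = 16.1 × 1.157706 = 18.6391
Index = Σ wᵢ·(p₁ᵢ/p₀ᵢ) = 16.6261 + 25.9167 + 14.4244 + 22.3670 + 12.2492 + 18.6391 = 110.2224

110.2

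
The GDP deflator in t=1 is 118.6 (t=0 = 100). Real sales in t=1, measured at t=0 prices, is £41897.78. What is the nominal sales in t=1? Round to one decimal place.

49690.8

Nominal = Real × (Index/100) = 41897.78 × (118.6/100)
        = 41897.78 × 1.186 = 49690.7671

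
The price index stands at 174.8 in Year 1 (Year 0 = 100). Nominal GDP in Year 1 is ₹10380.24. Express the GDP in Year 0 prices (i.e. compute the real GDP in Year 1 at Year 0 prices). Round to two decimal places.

5938.35

Real = Nominal ÷ (Index/100) = 10380.24 ÷ (174.8/100)
     = 10380.24 ÷ 1.748 = 5938.3524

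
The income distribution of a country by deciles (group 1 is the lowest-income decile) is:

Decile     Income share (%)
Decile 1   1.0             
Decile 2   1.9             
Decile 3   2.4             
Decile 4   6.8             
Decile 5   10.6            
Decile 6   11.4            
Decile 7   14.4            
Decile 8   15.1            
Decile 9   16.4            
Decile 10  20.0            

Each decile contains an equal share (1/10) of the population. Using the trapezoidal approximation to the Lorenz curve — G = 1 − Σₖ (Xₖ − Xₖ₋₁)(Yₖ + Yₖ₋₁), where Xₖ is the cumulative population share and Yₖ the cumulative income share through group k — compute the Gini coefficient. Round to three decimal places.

Cumulative income shares Yₖ: 0.0100, 0.0290, 0.0530, 0.1210, 0.2270, 0.3410, 0.4850, 0.6360, 0.8000, 1.0000
Σ (Xₖ−Xₖ₋₁)(Yₖ+Yₖ₋₁) = (1/10)(0.0100+0.0000) + (1/10)(0.0290+0.0100) + (1/10)(0.0530+0.0290) + (1/10)(0.1210+0.0530) + (1/10)(0.2270+0.1210) + (1/10)(0.3410+0.2270) + (1/10)(0.4850+0.3410) + (1/10)(0.6360+0.4850) + (1/10)(0.8000+0.6360) + (1/10)(1.0000+0.8000)
  = 0.0010 + 0.0039 + 0.0082 + 0.0174 + 0.0348 + 0.0568 + 0.0826 + 0.1121 + 0.1436 + 0.1800 = 0.6404
G = 1 − 0.6404 = 0.3596

0.360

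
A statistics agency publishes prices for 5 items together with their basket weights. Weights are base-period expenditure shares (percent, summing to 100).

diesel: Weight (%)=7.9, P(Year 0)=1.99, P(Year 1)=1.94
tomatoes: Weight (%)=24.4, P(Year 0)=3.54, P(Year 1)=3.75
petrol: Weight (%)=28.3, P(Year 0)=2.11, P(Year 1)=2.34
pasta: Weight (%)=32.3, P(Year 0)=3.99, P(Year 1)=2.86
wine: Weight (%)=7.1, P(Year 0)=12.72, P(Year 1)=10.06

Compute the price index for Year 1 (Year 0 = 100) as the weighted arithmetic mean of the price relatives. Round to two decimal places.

diesel: 7.9 × (1.94/1.99) = 7.9 × 0.974874 = 7.7015
tomatoes: 24.4 × (3.75/3.54) = 24.4 × 1.059322 = 25.8475
petrol: 28.3 × (2.34/2.11) = 28.3 × 1.109005 = 31.3848
pasta: 32.3 × (2.86/3.99) = 32.3 × 0.716792 = 23.1524
wine: 7.1 × (10.06/12.72) = 7.1 × 0.790881 = 5.6153
Index = Σ wᵢ·(p₁ᵢ/p₀ᵢ) = 7.7015 + 25.8475 + 31.3848 + 23.1524 + 5.6153 = 93.7014

93.70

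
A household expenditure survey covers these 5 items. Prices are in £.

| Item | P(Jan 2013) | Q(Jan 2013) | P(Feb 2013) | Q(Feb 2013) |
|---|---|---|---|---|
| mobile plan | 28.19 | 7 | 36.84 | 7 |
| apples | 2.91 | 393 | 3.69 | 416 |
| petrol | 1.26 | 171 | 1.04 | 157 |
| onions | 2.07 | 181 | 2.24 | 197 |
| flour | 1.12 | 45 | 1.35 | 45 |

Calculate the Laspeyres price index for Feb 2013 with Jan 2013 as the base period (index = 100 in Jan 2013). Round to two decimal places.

118.70

Laspeyres price index uses base-period quantities as weights.
ΣP(Feb 2013)·Q(Jan 2013) = 36.84×7 + 3.69×393 + 1.04×171 + 2.24×181 + 1.35×45 = 257.88 + 1450.17 + 177.84 + 405.44 + 60.75 = 2352.08
ΣP(Jan 2013)·Q(Jan 2013) = 28.19×7 + 2.91×393 + 1.26×171 + 2.07×181 + 1.12×45 = 197.33 + 1143.63 + 215.46 + 374.67 + 50.4 = 1981.49
Index = 2352.08 / 1981.49 × 100 = 118.7026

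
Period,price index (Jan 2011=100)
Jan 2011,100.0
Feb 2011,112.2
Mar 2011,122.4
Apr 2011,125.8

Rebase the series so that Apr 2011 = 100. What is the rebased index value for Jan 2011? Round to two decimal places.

Rebased(Jan 2011) = 100.0 / 125.8 × 100 = 79.4913

79.49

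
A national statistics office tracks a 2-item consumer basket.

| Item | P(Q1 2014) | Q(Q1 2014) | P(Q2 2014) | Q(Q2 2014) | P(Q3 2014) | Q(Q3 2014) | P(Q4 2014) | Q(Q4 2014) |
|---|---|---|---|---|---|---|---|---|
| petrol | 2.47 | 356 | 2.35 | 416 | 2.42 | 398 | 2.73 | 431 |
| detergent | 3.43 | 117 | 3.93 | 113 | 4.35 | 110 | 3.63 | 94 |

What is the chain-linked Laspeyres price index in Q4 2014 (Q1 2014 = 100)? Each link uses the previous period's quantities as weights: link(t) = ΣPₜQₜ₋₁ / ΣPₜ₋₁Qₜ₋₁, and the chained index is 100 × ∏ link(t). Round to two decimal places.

109.95

Link Q1 2014→Q2 2014:
ΣP(Q2 2014)Q(Q1 2014) = 2.35×356 + 3.93×117 = 836.6 + 459.81 = 1296.41
ΣP(Q1 2014)Q(Q1 2014) = 2.47×356 + 3.43×117 = 879.32 + 401.31 = 1280.63
link = 1296.41/1280.63 = 1.012322
Link Q2 2014→Q3 2014:
ΣP(Q3 2014)Q(Q2 2014) = 2.42×416 + 4.35×113 = 1006.72 + 491.55 = 1498.27
ΣP(Q2 2014)Q(Q2 2014) = 2.35×416 + 3.93×113 = 977.6 + 444.09 = 1421.69
link = 1498.27/1421.69 = 1.053865
Link Q3 2014→Q4 2014:
ΣP(Q4 2014)Q(Q3 2014) = 2.73×398 + 3.63×110 = 1086.54 + 399.3 = 1485.84
ΣP(Q3 2014)Q(Q3 2014) = 2.42×398 + 4.35×110 = 963.16 + 478.5 = 1441.66
link = 1485.84/1441.66 = 1.030645
Chained index = 100 × 1.012322 × 1.053865 × 1.030645 = 109.9545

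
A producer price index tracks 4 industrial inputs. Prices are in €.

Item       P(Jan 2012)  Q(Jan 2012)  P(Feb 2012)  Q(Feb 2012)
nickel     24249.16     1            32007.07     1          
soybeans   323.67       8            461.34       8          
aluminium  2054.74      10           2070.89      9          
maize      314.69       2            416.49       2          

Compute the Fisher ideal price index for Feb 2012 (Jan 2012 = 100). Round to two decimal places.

119.62

Laspeyres component (base-period weights):
ΣP(Feb 2012)Q(Jan 2012) = 32007.07×1 + 461.34×8 + 2070.89×10 + 416.49×2 = 32007.07 + 3690.72 + 20708.9 + 832.98 = 57239.67
ΣP(Jan 2012)Q(Jan 2012) = 24249.16×1 + 323.67×8 + 2054.74×10 + 314.69×2 = 24249.16 + 2589.36 + 20547.4 + 629.38 = 48015.3
L = 57239.67 / 48015.3 × 100 = 119.2113
Paasche component (current-period weights):
ΣP(Feb 2012)Q(Feb 2012) = 32007.07×1 + 461.34×8 + 2070.89×9 + 416.49×2 = 32007.07 + 3690.72 + 18638.01 + 832.98 = 55168.78
ΣP(Jan 2012)Q(Feb 2012) = 24249.16×1 + 323.67×8 + 2054.74×9 + 314.69×2 = 24249.16 + 2589.36 + 18492.66 + 629.38 = 45960.56
P = 55168.78 / 45960.56 × 100 = 120.0350
Fisher = √(L × P) = √(119.2113 × 120.0350) = 119.6225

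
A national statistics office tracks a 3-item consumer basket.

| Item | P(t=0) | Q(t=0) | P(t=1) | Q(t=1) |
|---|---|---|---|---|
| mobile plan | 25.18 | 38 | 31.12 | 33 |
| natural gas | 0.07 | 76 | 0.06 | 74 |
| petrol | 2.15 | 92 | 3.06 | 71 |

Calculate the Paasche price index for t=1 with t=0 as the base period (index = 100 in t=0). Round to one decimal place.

126.3

Paasche price index uses current-period quantities as weights.
ΣP(t=1)·Q(t=1) = 31.12×33 + 0.06×74 + 3.06×71 = 1026.96 + 4.44 + 217.26 = 1248.66
ΣP(t=0)·Q(t=1) = 25.18×33 + 0.07×74 + 2.15×71 = 830.94 + 5.18 + 152.65 = 988.77
Index = 1248.66 / 988.77 × 100 = 126.2842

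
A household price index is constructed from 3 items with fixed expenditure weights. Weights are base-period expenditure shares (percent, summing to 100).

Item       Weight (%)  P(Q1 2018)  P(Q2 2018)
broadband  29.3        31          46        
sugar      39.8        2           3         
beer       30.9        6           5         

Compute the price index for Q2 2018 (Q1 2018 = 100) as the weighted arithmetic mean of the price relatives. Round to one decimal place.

broadband: 29.3 × (46/31) = 29.3 × 1.483871 = 43.4774
sugar: 39.8 × (3/2) = 39.8 × 1.500000 = 59.7000
beer: 30.9 × (5/6) = 30.9 × 0.833333 = 25.7500
Index = Σ wᵢ·(p₁ᵢ/p₀ᵢ) = 43.4774 + 59.7000 + 25.7500 = 128.9274

128.9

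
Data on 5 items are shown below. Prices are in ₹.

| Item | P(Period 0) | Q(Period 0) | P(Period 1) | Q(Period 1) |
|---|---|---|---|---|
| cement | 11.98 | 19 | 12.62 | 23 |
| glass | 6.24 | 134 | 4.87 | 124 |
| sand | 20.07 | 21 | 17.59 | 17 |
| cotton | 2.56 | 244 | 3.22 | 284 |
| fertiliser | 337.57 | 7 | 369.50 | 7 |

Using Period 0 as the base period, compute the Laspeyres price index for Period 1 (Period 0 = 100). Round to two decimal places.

Laspeyres price index uses base-period quantities as weights.
ΣP(Period 1)·Q(Period 0) = 12.62×19 + 4.87×134 + 17.59×21 + 3.22×244 + 369.50×7 = 239.78 + 652.58 + 369.39 + 785.68 + 2586.5 = 4633.93
ΣP(Period 0)·Q(Period 0) = 11.98×19 + 6.24×134 + 20.07×21 + 2.56×244 + 337.57×7 = 227.62 + 836.16 + 421.47 + 624.64 + 2362.99 = 4472.88
Index = 4633.93 / 4472.88 × 100 = 103.6006

103.60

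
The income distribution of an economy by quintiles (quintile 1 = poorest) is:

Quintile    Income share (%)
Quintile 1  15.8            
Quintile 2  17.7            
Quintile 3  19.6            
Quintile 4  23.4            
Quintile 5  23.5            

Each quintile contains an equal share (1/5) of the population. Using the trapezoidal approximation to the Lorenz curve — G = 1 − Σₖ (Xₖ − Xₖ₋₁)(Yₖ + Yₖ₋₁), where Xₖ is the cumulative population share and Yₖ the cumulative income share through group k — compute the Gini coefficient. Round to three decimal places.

Cumulative income shares Yₖ: 0.1580, 0.3350, 0.5310, 0.7650, 1.0000
Σ (Xₖ−Xₖ₋₁)(Yₖ+Yₖ₋₁) = (1/5)(0.1580+0.0000) + (1/5)(0.3350+0.1580) + (1/5)(0.5310+0.3350) + (1/5)(0.7650+0.5310) + (1/5)(1.0000+0.7650)
  = 0.0316 + 0.0986 + 0.1732 + 0.2592 + 0.3530 = 0.9156
G = 1 − 0.9156 = 0.0844

0.084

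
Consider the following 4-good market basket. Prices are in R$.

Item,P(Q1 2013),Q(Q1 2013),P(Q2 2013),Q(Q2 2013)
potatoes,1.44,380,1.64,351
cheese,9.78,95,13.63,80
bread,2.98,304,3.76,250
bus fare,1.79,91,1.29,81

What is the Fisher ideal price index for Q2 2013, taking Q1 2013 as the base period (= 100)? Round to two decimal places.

124.67

Laspeyres component (base-period weights):
ΣP(Q2 2013)Q(Q1 2013) = 1.64×380 + 13.63×95 + 3.76×304 + 1.29×91 = 623.2 + 1294.85 + 1143.04 + 117.39 = 3178.48
ΣP(Q1 2013)Q(Q1 2013) = 1.44×380 + 9.78×95 + 2.98×304 + 1.79×91 = 547.2 + 929.1 + 905.92 + 162.89 = 2545.11
L = 3178.48 / 2545.11 × 100 = 124.8858
Paasche component (current-period weights):
ΣP(Q2 2013)Q(Q2 2013) = 1.64×351 + 13.63×80 + 3.76×250 + 1.29×81 = 575.64 + 1090.4 + 940 + 104.49 = 2710.53
ΣP(Q1 2013)Q(Q2 2013) = 1.44×351 + 9.78×80 + 2.98×250 + 1.79×81 = 505.44 + 782.4 + 745 + 144.99 = 2177.83
P = 2710.53 / 2177.83 × 100 = 124.4601
Fisher = √(L × P) = √(124.8858 × 124.4601) = 124.6728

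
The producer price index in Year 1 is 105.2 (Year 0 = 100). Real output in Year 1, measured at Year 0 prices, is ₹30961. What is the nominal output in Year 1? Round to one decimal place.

32571.0

Nominal = Real × (Index/100) = 30961 × (105.2/100)
        = 30961 × 1.052 = 32570.9720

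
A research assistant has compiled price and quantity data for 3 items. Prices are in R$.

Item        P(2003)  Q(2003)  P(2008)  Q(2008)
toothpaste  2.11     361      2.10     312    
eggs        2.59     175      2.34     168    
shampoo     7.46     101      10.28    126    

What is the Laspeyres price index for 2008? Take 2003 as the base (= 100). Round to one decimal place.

112.1

Laspeyres price index uses base-period quantities as weights.
ΣP(2008)·Q(2003) = 2.10×361 + 2.34×175 + 10.28×101 = 758.1 + 409.5 + 1038.28 = 2205.88
ΣP(2003)·Q(2003) = 2.11×361 + 2.59×175 + 7.46×101 = 761.71 + 453.25 + 753.46 = 1968.42
Index = 2205.88 / 1968.42 × 100 = 112.0635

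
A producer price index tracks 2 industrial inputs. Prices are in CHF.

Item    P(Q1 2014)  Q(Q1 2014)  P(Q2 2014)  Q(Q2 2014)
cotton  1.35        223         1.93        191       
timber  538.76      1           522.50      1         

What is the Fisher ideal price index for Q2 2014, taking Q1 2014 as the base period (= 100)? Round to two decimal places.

Laspeyres component (base-period weights):
ΣP(Q2 2014)Q(Q1 2014) = 1.93×223 + 522.50×1 = 430.39 + 522.5 = 952.89
ΣP(Q1 2014)Q(Q1 2014) = 1.35×223 + 538.76×1 = 301.05 + 538.76 = 839.81
L = 952.89 / 839.81 × 100 = 113.4650
Paasche component (current-period weights):
ΣP(Q2 2014)Q(Q2 2014) = 1.93×191 + 522.50×1 = 368.63 + 522.5 = 891.13
ΣP(Q1 2014)Q(Q2 2014) = 1.35×191 + 538.76×1 = 257.85 + 538.76 = 796.61
P = 891.13 / 796.61 × 100 = 111.8653
Fisher = √(L × P) = √(113.4650 × 111.8653) = 112.6623

112.66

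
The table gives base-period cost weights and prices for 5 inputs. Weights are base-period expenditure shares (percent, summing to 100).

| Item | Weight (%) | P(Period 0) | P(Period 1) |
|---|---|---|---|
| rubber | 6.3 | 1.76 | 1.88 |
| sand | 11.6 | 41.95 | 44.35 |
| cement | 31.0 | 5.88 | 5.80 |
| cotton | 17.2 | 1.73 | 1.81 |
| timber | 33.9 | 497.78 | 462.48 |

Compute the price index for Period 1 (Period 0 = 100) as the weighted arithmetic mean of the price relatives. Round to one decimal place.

rubber: 6.3 × (1.88/1.76) = 6.3 × 1.068182 = 6.7295
sand: 11.6 × (44.35/41.95) = 11.6 × 1.057211 = 12.2636
cement: 31.0 × (5.80/5.88) = 31.0 × 0.986395 = 30.5782
cotton: 17.2 × (1.81/1.73) = 17.2 × 1.046243 = 17.9954
timber: 33.9 × (462.48/497.78) = 33.9 × 0.929085 = 31.4960
Index = Σ wᵢ·(p₁ᵢ/p₀ᵢ) = 6.7295 + 12.2636 + 30.5782 + 17.9954 + 31.4960 = 99.0628

99.1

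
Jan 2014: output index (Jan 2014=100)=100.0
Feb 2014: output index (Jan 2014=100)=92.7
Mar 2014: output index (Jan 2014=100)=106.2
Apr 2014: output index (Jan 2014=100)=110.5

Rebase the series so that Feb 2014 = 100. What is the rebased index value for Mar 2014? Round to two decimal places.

Rebased(Mar 2014) = 106.2 / 92.7 × 100 = 114.5631

114.56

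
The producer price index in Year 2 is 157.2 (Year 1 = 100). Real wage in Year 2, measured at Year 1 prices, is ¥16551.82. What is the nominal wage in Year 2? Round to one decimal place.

Nominal = Real × (Index/100) = 16551.82 × (157.2/100)
        = 16551.82 × 1.572 = 26019.4610

26019.5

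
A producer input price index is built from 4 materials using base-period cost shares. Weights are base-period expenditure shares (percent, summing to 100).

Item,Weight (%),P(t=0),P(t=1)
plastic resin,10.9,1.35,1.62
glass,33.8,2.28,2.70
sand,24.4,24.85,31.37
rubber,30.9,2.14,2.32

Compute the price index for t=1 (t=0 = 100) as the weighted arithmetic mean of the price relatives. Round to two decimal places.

plastic resin: 10.9 × (1.62/1.35) = 10.9 × 1.200000 = 13.0800
glass: 33.8 × (2.70/2.28) = 33.8 × 1.184211 = 40.0263
sand: 24.4 × (31.37/24.85) = 24.4 × 1.262374 = 30.8019
rubber: 30.9 × (2.32/2.14) = 30.9 × 1.084112 = 33.4991
Index = Σ wᵢ·(p₁ᵢ/p₀ᵢ) = 13.0800 + 40.0263 + 30.8019 + 33.4991 = 117.4073

117.41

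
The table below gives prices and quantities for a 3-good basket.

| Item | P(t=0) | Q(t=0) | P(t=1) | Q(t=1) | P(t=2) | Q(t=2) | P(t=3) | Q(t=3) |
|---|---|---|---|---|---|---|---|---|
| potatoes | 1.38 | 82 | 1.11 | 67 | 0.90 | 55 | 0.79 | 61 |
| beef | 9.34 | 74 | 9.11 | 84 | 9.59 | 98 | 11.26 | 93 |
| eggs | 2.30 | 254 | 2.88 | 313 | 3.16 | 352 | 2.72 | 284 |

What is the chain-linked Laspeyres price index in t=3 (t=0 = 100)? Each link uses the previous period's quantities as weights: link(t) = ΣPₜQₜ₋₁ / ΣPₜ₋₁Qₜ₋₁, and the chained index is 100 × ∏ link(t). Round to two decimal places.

Link t=0→t=1:
ΣP(t=1)Q(t=0) = 1.11×82 + 9.11×74 + 2.88×254 = 91.02 + 674.14 + 731.52 = 1496.68
ΣP(t=0)Q(t=0) = 1.38×82 + 9.34×74 + 2.30×254 = 113.16 + 691.16 + 584.2 = 1388.52
link = 1496.68/1388.52 = 1.077896
Link t=1→t=2:
ΣP(t=2)Q(t=1) = 0.90×67 + 9.59×84 + 3.16×313 = 60.3 + 805.56 + 989.08 = 1854.94
ΣP(t=1)Q(t=1) = 1.11×67 + 9.11×84 + 2.88×313 = 74.37 + 765.24 + 901.44 = 1741.05
link = 1854.94/1741.05 = 1.065415
Link t=2→t=3:
ΣP(t=3)Q(t=2) = 0.79×55 + 11.26×98 + 2.72×352 = 43.45 + 1103.48 + 957.44 = 2104.37
ΣP(t=2)Q(t=2) = 0.90×55 + 9.59×98 + 3.16×352 = 49.5 + 939.82 + 1112.32 = 2101.64
link = 2104.37/2101.64 = 1.001299
Chained index = 100 × 1.077896 × 1.065415 × 1.001299 = 114.9898

114.99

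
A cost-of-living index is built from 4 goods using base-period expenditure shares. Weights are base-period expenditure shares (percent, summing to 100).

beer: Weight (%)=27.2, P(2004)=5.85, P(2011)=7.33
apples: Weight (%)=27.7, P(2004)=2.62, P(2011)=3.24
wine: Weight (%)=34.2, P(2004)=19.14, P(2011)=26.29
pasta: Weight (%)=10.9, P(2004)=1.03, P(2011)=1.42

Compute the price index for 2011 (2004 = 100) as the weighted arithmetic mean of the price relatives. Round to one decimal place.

130.3

beer: 27.2 × (7.33/5.85) = 27.2 × 1.252991 = 34.0814
apples: 27.7 × (3.24/2.62) = 27.7 × 1.236641 = 34.2550
wine: 34.2 × (26.29/19.14) = 34.2 × 1.373563 = 46.9759
pasta: 10.9 × (1.42/1.03) = 10.9 × 1.378641 = 15.0272
Index = Σ wᵢ·(p₁ᵢ/p₀ᵢ) = 34.0814 + 34.2550 + 46.9759 + 15.0272 = 130.3394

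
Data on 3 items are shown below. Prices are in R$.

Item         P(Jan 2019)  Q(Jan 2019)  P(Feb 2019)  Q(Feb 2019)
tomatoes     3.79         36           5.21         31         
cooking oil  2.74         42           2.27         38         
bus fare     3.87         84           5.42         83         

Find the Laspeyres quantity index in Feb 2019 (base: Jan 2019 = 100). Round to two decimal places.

Laspeyres quantity index uses base-period prices as weights.
ΣP(Jan 2019)·Q(Feb 2019) = 3.79×31 + 2.74×38 + 3.87×83 = 117.49 + 104.12 + 321.21 = 542.82
ΣP(Jan 2019)·Q(Jan 2019) = 3.79×36 + 2.74×42 + 3.87×84 = 136.44 + 115.08 + 325.08 = 576.6
Index = 542.82 / 576.6 × 100 = 94.1415

94.14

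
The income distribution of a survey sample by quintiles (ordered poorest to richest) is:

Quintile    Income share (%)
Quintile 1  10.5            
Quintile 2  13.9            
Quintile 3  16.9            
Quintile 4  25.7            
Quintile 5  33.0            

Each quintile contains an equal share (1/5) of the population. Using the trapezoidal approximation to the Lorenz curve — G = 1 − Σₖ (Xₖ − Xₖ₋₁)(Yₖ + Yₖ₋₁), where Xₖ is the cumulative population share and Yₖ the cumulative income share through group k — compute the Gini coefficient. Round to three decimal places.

0.227

Cumulative income shares Yₖ: 0.1050, 0.2440, 0.4130, 0.6700, 1.0000
Σ (Xₖ−Xₖ₋₁)(Yₖ+Yₖ₋₁) = (1/5)(0.1050+0.0000) + (1/5)(0.2440+0.1050) + (1/5)(0.4130+0.2440) + (1/5)(0.6700+0.4130) + (1/5)(1.0000+0.6700)
  = 0.0210 + 0.0698 + 0.1314 + 0.2166 + 0.3340 = 0.7728
G = 1 − 0.7728 = 0.2272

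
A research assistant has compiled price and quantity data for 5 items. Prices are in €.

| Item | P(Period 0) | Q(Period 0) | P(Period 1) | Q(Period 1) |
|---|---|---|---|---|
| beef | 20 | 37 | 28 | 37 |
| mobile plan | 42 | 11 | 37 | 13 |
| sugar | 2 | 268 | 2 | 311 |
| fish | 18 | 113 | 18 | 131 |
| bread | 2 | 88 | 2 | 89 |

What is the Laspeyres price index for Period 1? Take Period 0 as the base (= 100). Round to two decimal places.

Laspeyres price index uses base-period quantities as weights.
ΣP(Period 1)·Q(Period 0) = 28×37 + 37×11 + 2×268 + 18×113 + 2×88 = 1036 + 407 + 536 + 2034 + 176 = 4189
ΣP(Period 0)·Q(Period 0) = 20×37 + 42×11 + 2×268 + 18×113 + 2×88 = 740 + 462 + 536 + 2034 + 176 = 3948
Index = 4189 / 3948 × 100 = 106.1044

106.10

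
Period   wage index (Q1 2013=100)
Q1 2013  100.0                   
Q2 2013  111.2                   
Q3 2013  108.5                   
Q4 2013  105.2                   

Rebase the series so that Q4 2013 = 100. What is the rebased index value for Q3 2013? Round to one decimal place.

103.1

Rebased(Q3 2013) = 108.5 / 105.2 × 100 = 103.1369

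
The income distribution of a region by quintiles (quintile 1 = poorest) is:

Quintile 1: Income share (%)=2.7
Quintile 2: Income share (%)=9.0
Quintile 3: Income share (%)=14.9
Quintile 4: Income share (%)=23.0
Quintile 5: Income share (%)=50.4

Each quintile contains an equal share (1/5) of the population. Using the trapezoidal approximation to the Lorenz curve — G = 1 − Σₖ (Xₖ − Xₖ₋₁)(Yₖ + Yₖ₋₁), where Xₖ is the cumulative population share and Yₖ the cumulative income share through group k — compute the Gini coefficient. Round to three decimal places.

Cumulative income shares Yₖ: 0.0270, 0.1170, 0.2660, 0.4960, 1.0000
Σ (Xₖ−Xₖ₋₁)(Yₖ+Yₖ₋₁) = (1/5)(0.0270+0.0000) + (1/5)(0.1170+0.0270) + (1/5)(0.2660+0.1170) + (1/5)(0.4960+0.2660) + (1/5)(1.0000+0.4960)
  = 0.0054 + 0.0288 + 0.0766 + 0.1524 + 0.2992 = 0.5624
G = 1 − 0.5624 = 0.4376

0.438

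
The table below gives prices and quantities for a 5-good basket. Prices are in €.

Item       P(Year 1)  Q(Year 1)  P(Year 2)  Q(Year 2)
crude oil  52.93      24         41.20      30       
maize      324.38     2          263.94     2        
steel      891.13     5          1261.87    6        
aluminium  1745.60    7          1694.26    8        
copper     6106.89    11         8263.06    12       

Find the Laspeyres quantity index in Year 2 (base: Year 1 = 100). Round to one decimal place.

110.6

Laspeyres quantity index uses base-period prices as weights.
ΣP(Year 1)·Q(Year 2) = 52.93×30 + 324.38×2 + 891.13×6 + 1745.60×8 + 6106.89×12 = 1587.9 + 648.76 + 5346.78 + 13964.8 + 73282.68 = 94830.92
ΣP(Year 1)·Q(Year 1) = 52.93×24 + 324.38×2 + 891.13×5 + 1745.60×7 + 6106.89×11 = 1270.32 + 648.76 + 4455.65 + 12219.2 + 67175.79 = 85769.72
Index = 94830.92 / 85769.72 × 100 = 110.5646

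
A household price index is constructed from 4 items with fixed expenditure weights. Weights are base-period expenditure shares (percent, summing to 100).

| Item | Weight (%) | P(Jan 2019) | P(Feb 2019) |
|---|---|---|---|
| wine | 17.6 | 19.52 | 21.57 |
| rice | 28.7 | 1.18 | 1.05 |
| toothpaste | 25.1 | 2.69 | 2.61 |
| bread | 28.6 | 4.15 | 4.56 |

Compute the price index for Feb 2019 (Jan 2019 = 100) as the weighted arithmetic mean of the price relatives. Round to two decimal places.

100.77

wine: 17.6 × (21.57/19.52) = 17.6 × 1.105020 = 19.4484
rice: 28.7 × (1.05/1.18) = 28.7 × 0.889831 = 25.5381
toothpaste: 25.1 × (2.61/2.69) = 25.1 × 0.970260 = 24.3535
bread: 28.6 × (4.56/4.15) = 28.6 × 1.098795 = 31.4255
Index = Σ wᵢ·(p₁ᵢ/p₀ᵢ) = 19.4484 + 25.5381 + 24.3535 + 31.4255 = 100.7656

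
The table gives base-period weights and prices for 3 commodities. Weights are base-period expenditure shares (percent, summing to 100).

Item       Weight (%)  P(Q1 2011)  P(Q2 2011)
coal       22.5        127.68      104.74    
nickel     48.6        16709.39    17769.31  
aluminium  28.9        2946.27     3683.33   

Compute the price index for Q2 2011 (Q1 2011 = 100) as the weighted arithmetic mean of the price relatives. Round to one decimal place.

106.3

coal: 22.5 × (104.74/127.68) = 22.5 × 0.820332 = 18.4575
nickel: 48.6 × (17769.31/16709.39) = 48.6 × 1.063433 = 51.6828
aluminium: 28.9 × (3683.33/2946.27) = 28.9 × 1.250167 = 36.1298
Index = Σ wᵢ·(p₁ᵢ/p₀ᵢ) = 18.4575 + 51.6828 + 36.1298 = 106.2701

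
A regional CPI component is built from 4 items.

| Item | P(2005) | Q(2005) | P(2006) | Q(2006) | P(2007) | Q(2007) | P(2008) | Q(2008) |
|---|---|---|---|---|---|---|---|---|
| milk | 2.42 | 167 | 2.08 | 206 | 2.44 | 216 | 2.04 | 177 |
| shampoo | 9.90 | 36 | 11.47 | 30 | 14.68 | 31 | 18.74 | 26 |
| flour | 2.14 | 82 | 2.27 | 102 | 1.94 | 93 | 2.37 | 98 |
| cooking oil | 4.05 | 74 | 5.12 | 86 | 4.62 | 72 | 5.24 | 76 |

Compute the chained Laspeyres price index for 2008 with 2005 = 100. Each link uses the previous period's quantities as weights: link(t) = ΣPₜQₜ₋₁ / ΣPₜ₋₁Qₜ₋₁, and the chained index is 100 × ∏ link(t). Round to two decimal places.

123.69

Link 2005→2006:
ΣP(2006)Q(2005) = 2.08×167 + 11.47×36 + 2.27×82 + 5.12×74 = 347.36 + 412.92 + 186.14 + 378.88 = 1325.3
ΣP(2005)Q(2005) = 2.42×167 + 9.90×36 + 2.14×82 + 4.05×74 = 404.14 + 356.4 + 175.48 + 299.7 = 1235.72
link = 1325.3/1235.72 = 1.072492
Link 2006→2007:
ΣP(2007)Q(2006) = 2.44×206 + 14.68×30 + 1.94×102 + 4.62×86 = 502.64 + 440.4 + 197.88 + 397.32 = 1538.24
ΣP(2006)Q(2006) = 2.08×206 + 11.47×30 + 2.27×102 + 5.12×86 = 428.48 + 344.1 + 231.54 + 440.32 = 1444.44
link = 1538.24/1444.44 = 1.064939
Link 2007→2008:
ΣP(2008)Q(2007) = 2.04×216 + 18.74×31 + 2.37×93 + 5.24×72 = 440.64 + 580.94 + 220.41 + 377.28 = 1619.27
ΣP(2007)Q(2007) = 2.44×216 + 14.68×31 + 1.94×93 + 4.62×72 = 527.04 + 455.08 + 180.42 + 332.64 = 1495.18
link = 1619.27/1495.18 = 1.082993
Chained index = 100 × 1.072492 × 1.064939 × 1.082993 = 123.6928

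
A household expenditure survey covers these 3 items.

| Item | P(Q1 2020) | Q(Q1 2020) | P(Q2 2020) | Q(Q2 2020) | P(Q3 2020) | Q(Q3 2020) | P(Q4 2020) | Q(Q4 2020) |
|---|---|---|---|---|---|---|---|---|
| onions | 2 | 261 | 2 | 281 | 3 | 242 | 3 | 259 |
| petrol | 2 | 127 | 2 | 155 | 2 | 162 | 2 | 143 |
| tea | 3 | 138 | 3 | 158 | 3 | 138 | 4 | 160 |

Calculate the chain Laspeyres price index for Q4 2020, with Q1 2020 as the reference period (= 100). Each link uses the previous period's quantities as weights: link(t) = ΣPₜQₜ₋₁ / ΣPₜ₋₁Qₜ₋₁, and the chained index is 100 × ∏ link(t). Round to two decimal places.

Link Q1 2020→Q2 2020:
ΣP(Q2 2020)Q(Q1 2020) = 2×261 + 2×127 + 3×138 = 522 + 254 + 414 = 1190
ΣP(Q1 2020)Q(Q1 2020) = 2×261 + 2×127 + 3×138 = 522 + 254 + 414 = 1190
link = 1190/1190 = 1.000000
Link Q2 2020→Q3 2020:
ΣP(Q3 2020)Q(Q2 2020) = 3×281 + 2×155 + 3×158 = 843 + 310 + 474 = 1627
ΣP(Q2 2020)Q(Q2 2020) = 2×281 + 2×155 + 3×158 = 562 + 310 + 474 = 1346
link = 1627/1346 = 1.208767
Link Q3 2020→Q4 2020:
ΣP(Q4 2020)Q(Q3 2020) = 3×242 + 2×162 + 4×138 = 726 + 324 + 552 = 1602
ΣP(Q3 2020)Q(Q3 2020) = 3×242 + 2×162 + 3×138 = 726 + 324 + 414 = 1464
link = 1602/1464 = 1.094262
Chained index = 100 × 1.000000 × 1.208767 × 1.094262 = 132.2708

132.27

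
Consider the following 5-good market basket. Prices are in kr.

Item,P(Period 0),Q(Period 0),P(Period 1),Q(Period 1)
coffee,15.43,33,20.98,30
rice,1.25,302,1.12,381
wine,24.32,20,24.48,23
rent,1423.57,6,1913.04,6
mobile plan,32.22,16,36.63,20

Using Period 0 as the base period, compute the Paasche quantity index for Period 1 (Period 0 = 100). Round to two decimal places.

101.81

Paasche quantity index uses current-period prices as weights.
ΣP(Period 1)·Q(Period 1) = 20.98×30 + 1.12×381 + 24.48×23 + 1913.04×6 + 36.63×20 = 629.4 + 426.72 + 563.04 + 11478.24 + 732.6 = 13830
ΣP(Period 1)·Q(Period 0) = 20.98×33 + 1.12×302 + 24.48×20 + 1913.04×6 + 36.63×16 = 692.34 + 338.24 + 489.6 + 11478.24 + 586.08 = 13584.5
Index = 13830 / 13584.5 × 100 = 101.8072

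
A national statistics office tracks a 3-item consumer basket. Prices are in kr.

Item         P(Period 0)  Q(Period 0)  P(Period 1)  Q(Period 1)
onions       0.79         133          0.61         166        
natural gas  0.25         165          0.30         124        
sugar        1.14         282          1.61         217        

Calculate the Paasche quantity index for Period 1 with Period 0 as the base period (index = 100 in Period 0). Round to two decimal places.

83.44

Paasche quantity index uses current-period prices as weights.
ΣP(Period 1)·Q(Period 1) = 0.61×166 + 0.30×124 + 1.61×217 = 101.26 + 37.2 + 349.37 = 487.83
ΣP(Period 1)·Q(Period 0) = 0.61×133 + 0.30×165 + 1.61×282 = 81.13 + 49.5 + 454.02 = 584.65
Index = 487.83 / 584.65 × 100 = 83.4397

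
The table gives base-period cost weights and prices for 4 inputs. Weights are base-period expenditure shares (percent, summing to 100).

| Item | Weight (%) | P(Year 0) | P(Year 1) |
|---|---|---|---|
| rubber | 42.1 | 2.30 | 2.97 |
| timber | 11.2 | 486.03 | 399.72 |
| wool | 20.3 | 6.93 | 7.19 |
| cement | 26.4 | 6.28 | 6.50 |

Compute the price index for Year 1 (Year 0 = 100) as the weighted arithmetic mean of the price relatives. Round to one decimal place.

rubber: 42.1 × (2.97/2.30) = 42.1 × 1.291304 = 54.3639
timber: 11.2 × (399.72/486.03) = 11.2 × 0.822418 = 9.2111
wool: 20.3 × (7.19/6.93) = 20.3 × 1.037518 = 21.0616
cement: 26.4 × (6.50/6.28) = 26.4 × 1.035032 = 27.3248
Index = Σ wᵢ·(p₁ᵢ/p₀ᵢ) = 54.3639 + 9.2111 + 21.0616 + 27.3248 = 111.9615

112.0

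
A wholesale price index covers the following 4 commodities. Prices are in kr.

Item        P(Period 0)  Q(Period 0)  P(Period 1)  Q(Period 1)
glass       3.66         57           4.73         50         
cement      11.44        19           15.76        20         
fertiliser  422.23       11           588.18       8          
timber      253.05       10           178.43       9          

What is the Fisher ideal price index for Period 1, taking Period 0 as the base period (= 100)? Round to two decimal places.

114.59

Laspeyres component (base-period weights):
ΣP(Period 1)Q(Period 0) = 4.73×57 + 15.76×19 + 588.18×11 + 178.43×10 = 269.61 + 299.44 + 6469.98 + 1784.3 = 8823.33
ΣP(Period 0)Q(Period 0) = 3.66×57 + 11.44×19 + 422.23×11 + 253.05×10 = 208.62 + 217.36 + 4644.53 + 2530.5 = 7601.01
L = 8823.33 / 7601.01 × 100 = 116.0810
Paasche component (current-period weights):
ΣP(Period 1)Q(Period 1) = 4.73×50 + 15.76×20 + 588.18×8 + 178.43×9 = 236.5 + 315.2 + 4705.44 + 1605.87 = 6863.01
ΣP(Period 0)Q(Period 1) = 3.66×50 + 11.44×20 + 422.23×8 + 253.05×9 = 183 + 228.8 + 3377.84 + 2277.45 = 6067.09
P = 6863.01 / 6067.09 × 100 = 113.1186
Fisher = √(L × P) = √(116.0810 × 113.1186) = 114.5903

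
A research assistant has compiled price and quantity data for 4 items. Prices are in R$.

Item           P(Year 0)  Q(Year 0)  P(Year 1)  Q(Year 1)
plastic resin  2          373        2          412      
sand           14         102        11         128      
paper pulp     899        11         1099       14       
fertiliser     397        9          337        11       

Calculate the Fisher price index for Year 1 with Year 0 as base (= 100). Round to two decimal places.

Laspeyres component (base-period weights):
ΣP(Year 1)Q(Year 0) = 2×373 + 11×102 + 1099×11 + 337×9 = 746 + 1122 + 12089 + 3033 = 16990
ΣP(Year 0)Q(Year 0) = 2×373 + 14×102 + 899×11 + 397×9 = 746 + 1428 + 9889 + 3573 = 15636
L = 16990 / 15636 × 100 = 108.6595
Paasche component (current-period weights):
ΣP(Year 1)Q(Year 1) = 2×412 + 11×128 + 1099×14 + 337×11 = 824 + 1408 + 15386 + 3707 = 21325
ΣP(Year 0)Q(Year 1) = 2×412 + 14×128 + 899×14 + 397×11 = 824 + 1792 + 12586 + 4367 = 19569
P = 21325 / 19569 × 100 = 108.9734
Fisher = √(L × P) = √(108.6595 × 108.9734) = 108.8163

108.82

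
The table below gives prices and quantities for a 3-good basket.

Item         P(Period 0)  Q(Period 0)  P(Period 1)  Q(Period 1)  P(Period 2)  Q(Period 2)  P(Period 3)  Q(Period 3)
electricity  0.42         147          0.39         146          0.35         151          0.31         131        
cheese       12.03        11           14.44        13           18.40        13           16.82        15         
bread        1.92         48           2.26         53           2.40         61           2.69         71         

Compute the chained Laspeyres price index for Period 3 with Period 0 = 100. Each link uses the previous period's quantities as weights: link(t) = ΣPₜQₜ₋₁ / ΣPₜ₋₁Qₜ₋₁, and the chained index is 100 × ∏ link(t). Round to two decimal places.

127.30

Link Period 0→Period 1:
ΣP(Period 1)Q(Period 0) = 0.39×147 + 14.44×11 + 2.26×48 = 57.33 + 158.84 + 108.48 = 324.65
ΣP(Period 0)Q(Period 0) = 0.42×147 + 12.03×11 + 1.92×48 = 61.74 + 132.33 + 92.16 = 286.23
link = 324.65/286.23 = 1.134228
Link Period 1→Period 2:
ΣP(Period 2)Q(Period 1) = 0.35×146 + 18.40×13 + 2.40×53 = 51.1 + 239.2 + 127.2 = 417.5
ΣP(Period 1)Q(Period 1) = 0.39×146 + 14.44×13 + 2.26×53 = 56.94 + 187.72 + 119.78 = 364.44
link = 417.5/364.44 = 1.145593
Link Period 2→Period 3:
ΣP(Period 3)Q(Period 2) = 0.31×151 + 16.82×13 + 2.69×61 = 46.81 + 218.66 + 164.09 = 429.56
ΣP(Period 2)Q(Period 2) = 0.35×151 + 18.40×13 + 2.40×61 = 52.85 + 239.2 + 146.4 = 438.45
link = 429.56/438.45 = 0.979724
Chained index = 100 × 1.134228 × 1.145593 × 0.979724 = 127.3018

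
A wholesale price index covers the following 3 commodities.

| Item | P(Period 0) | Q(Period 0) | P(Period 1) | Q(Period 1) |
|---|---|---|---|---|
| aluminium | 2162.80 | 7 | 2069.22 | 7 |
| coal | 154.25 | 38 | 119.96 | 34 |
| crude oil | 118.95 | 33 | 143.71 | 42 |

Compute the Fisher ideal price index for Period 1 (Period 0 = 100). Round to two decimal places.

96.17

Laspeyres component (base-period weights):
ΣP(Period 1)Q(Period 0) = 2069.22×7 + 119.96×38 + 143.71×33 = 14484.54 + 4558.48 + 4742.43 = 23785.45
ΣP(Period 0)Q(Period 0) = 2162.80×7 + 154.25×38 + 118.95×33 = 15139.6 + 5861.5 + 3925.35 = 24926.45
L = 23785.45 / 24926.45 × 100 = 95.4225
Paasche component (current-period weights):
ΣP(Period 1)Q(Period 1) = 2069.22×7 + 119.96×34 + 143.71×42 = 14484.54 + 4078.64 + 6035.82 = 24599
ΣP(Period 0)Q(Period 1) = 2162.80×7 + 154.25×34 + 118.95×42 = 15139.6 + 5244.5 + 4995.9 = 25380
P = 24599 / 25380 × 100 = 96.9228
Fisher = √(L × P) = √(95.4225 × 96.9228) = 96.1697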